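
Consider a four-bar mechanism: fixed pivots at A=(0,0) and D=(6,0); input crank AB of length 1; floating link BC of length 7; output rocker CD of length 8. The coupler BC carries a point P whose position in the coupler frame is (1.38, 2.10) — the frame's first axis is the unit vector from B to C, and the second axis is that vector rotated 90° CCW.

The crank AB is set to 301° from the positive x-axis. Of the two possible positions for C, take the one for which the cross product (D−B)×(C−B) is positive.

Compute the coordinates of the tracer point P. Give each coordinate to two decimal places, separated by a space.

-1.51 0.63

A=(0,0), D=(6.00,0)
B = A + 1.00·(cos301°, sin301°) = (0.5150, -0.8572)
|BD| = 5.5515
circle(B,7.00) ∩ circle(D,8.00): a=1.4248, h=6.8535
  candidates: C₊=(0.8646,6.1341) cross=38.047; C₋=(2.9809,-7.4085) cross=-38.047
  mode + wants cross > 0 → take C=(0.8646,6.1341) (cross=38.047)
ex = (C−B)/|BC| = (0.0499,0.9988); ey = (-0.9988,0.0499)
P = B + 1.38·ex + 2.10·ey = (-1.5134,0.6260)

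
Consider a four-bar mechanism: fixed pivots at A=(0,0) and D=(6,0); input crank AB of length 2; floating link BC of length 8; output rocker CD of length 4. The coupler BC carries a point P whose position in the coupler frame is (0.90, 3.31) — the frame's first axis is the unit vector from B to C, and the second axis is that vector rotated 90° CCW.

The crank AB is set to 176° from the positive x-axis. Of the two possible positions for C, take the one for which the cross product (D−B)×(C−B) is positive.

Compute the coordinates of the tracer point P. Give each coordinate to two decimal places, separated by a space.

A=(0,0), D=(6.00,0)
B = A + 2.00·(cos176°, sin176°) = (-1.9951, 0.1395)
|BD| = 7.9963
circle(B,8.00) ∩ circle(D,4.00): a=6.9995, h=3.8738
  candidates: C₊=(5.0709,3.8906) cross=30.976; C₋=(4.9358,-3.8558) cross=-30.976
  mode + wants cross > 0 → take C=(5.0709,3.8906) (cross=30.976)
ex = (C−B)/|BC| = (0.8833,0.4689); ey = (-0.4689,0.8833)
P = B + 0.90·ex + 3.31·ey = (-2.7522,3.4851)

-2.75 3.49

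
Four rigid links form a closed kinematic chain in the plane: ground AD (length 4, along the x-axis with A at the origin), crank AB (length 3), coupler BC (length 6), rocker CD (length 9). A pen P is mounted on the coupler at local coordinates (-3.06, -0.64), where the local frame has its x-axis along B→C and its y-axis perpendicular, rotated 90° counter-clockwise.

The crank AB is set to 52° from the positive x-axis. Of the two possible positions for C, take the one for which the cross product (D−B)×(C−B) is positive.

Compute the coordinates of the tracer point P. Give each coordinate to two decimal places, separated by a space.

A=(0,0), D=(4.00,0)
B = A + 3.00·(cos52°, sin52°) = (1.8470, 2.3640)
|BD| = 3.1975
circle(B,6.00) ∩ circle(D,9.00): a=-5.4379, h=2.5355
  candidates: C₊=(0.0600,8.0917) cross=8.107; C₋=(-3.6892,4.6772) cross=-8.107
  mode + wants cross > 0 → take C=(0.0600,8.0917) (cross=8.107)
ex = (C−B)/|BC| = (-0.2978,0.9546); ey = (-0.9546,-0.2978)
P = B + -3.06·ex + -0.64·ey = (3.3693,-0.3665)

3.37 -0.37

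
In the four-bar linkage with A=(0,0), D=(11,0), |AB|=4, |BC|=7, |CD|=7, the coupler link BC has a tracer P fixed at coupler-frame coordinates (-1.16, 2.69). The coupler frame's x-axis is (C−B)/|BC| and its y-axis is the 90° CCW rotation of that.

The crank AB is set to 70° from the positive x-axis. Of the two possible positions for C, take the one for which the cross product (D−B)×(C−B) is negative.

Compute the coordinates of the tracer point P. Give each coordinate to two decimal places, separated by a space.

A=(0,0), D=(11.00,0)
B = A + 4.00·(cos70°, sin70°) = (1.3681, 3.7588)
|BD| = 10.3394
circle(B,7.00) ∩ circle(D,7.00): a=5.1697, h=4.7196
  candidates: C₊=(7.8998,6.2760) cross=48.797; C₋=(4.4683,-2.5173) cross=-48.797
  mode - wants cross < 0 → take C=(4.4683,-2.5173) (cross=-48.797)
ex = (C−B)/|BC| = (0.4429,-0.8966); ey = (0.8966,0.4429)
P = B + -1.16·ex + 2.69·ey = (3.2661,5.9902)

3.27 5.99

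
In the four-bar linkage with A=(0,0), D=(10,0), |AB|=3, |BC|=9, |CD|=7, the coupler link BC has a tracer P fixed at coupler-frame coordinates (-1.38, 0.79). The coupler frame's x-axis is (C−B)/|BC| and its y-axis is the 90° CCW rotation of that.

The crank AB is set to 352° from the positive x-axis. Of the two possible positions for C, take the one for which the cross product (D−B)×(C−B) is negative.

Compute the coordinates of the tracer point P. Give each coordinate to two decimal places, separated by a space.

A=(0,0), D=(10.00,0)
B = A + 3.00·(cos352°, sin352°) = (2.9708, -0.4175)
|BD| = 7.0416
circle(B,9.00) ∩ circle(D,7.00): a=5.7930, h=6.8877
  candidates: C₊=(8.3452,6.8016) cross=48.501; C₋=(9.1620,-6.9497) cross=-48.501
  mode - wants cross < 0 → take C=(9.1620,-6.9497) (cross=-48.501)
ex = (C−B)/|BC| = (0.6879,-0.7258); ey = (0.7258,0.6879)
P = B + -1.38·ex + 0.79·ey = (2.5949,1.1275)

2.59 1.13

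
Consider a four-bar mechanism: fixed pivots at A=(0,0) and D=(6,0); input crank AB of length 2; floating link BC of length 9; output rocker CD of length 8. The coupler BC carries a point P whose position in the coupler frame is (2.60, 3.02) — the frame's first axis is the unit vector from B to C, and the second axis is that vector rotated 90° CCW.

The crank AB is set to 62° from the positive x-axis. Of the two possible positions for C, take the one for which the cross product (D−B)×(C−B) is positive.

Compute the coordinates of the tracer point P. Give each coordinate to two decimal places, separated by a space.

0.82 5.75

A=(0,0), D=(6.00,0)
B = A + 2.00·(cos62°, sin62°) = (0.9389, 1.7659)
|BD| = 5.3603
circle(B,9.00) ∩ circle(D,8.00): a=4.2659, h=7.9248
  candidates: C₊=(7.5774,7.8429) cross=42.479; C₋=(2.3559,-7.1219) cross=-42.479
  mode + wants cross > 0 → take C=(7.5774,7.8429) (cross=42.479)
ex = (C−B)/|BC| = (0.7376,0.6752); ey = (-0.6752,0.7376)
P = B + 2.60·ex + 3.02·ey = (0.8175,5.7491)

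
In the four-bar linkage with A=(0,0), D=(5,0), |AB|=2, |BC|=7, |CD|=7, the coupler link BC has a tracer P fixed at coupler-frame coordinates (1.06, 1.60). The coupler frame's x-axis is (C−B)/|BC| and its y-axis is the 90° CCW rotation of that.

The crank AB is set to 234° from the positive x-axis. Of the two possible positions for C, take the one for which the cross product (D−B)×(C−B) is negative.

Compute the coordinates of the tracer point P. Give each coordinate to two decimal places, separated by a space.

A=(0,0), D=(5.00,0)
B = A + 2.00·(cos234°, sin234°) = (-1.1756, -1.6180)
|BD| = 6.3840
circle(B,7.00) ∩ circle(D,7.00): a=3.1920, h=6.2299
  candidates: C₊=(0.3333,5.2174) cross=39.772; C₋=(3.4912,-6.8355) cross=-39.772
  mode - wants cross < 0 → take C=(3.4912,-6.8355) (cross=-39.772)
ex = (C−B)/|BC| = (0.6667,-0.7453); ey = (0.7453,0.6667)
P = B + 1.06·ex + 1.60·ey = (0.7237,-1.3414)

0.72 -1.34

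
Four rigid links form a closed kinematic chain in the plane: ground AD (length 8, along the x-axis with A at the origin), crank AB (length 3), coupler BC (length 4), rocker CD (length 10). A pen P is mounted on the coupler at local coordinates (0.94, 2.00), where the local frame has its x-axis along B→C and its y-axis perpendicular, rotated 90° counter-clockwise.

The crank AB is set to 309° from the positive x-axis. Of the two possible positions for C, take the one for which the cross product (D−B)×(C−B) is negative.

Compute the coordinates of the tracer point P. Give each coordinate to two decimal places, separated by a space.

3.12 -4.17

A=(0,0), D=(8.00,0)
B = A + 3.00·(cos309°, sin309°) = (1.8880, -2.3314)
|BD| = 6.5416
circle(B,4.00) ∩ circle(D,10.00): a=-3.1496, h=2.4657
  candidates: C₊=(-1.9336,-1.1502) cross=16.130; C₋=(-0.1761,-5.7578) cross=-16.130
  mode - wants cross < 0 → take C=(-0.1761,-5.7578) (cross=-16.130)
ex = (C−B)/|BC| = (-0.5160,-0.8566); ey = (0.8566,-0.5160)
P = B + 0.94·ex + 2.00·ey = (3.1161,-4.1686)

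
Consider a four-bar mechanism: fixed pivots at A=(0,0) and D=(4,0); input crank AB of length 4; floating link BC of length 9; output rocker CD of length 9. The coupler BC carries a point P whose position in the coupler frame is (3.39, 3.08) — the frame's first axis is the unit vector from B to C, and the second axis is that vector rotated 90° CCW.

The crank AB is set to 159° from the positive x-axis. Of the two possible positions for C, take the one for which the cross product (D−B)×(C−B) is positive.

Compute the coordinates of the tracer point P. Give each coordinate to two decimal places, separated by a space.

A=(0,0), D=(4.00,0)
B = A + 4.00·(cos159°, sin159°) = (-3.7343, 1.4335)
|BD| = 7.8660
circle(B,9.00) ∩ circle(D,9.00): a=3.9330, h=8.0951
  candidates: C₊=(1.6081,8.6763) cross=63.677; C₋=(-1.3424,-7.2429) cross=-63.677
  mode + wants cross > 0 → take C=(1.6081,8.6763) (cross=63.677)
ex = (C−B)/|BC| = (0.5936,0.8048); ey = (-0.8048,0.5936)
P = B + 3.39·ex + 3.08·ey = (-4.2007,5.9899)

-4.20 5.99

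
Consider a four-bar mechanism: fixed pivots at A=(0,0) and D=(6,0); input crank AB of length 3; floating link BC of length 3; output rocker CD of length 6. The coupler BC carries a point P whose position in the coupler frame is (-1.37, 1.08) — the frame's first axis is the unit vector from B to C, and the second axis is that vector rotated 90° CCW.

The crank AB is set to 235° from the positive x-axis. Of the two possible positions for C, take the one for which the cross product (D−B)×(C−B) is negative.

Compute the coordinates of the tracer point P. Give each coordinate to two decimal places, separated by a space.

A=(0,0), D=(6.00,0)
B = A + 3.00·(cos235°, sin235°) = (-1.7207, -2.4575)
|BD| = 8.1024
circle(B,3.00) ∩ circle(D,6.00): a=2.3850, h=1.8198
  candidates: C₊=(-0.0000,0.0000) cross=14.745; C₋=(1.1039,-3.4682) cross=-14.745
  mode - wants cross < 0 → take C=(1.1039,-3.4682) (cross=-14.745)
ex = (C−B)/|BC| = (0.9415,-0.3369); ey = (0.3369,0.9415)
P = B + -1.37·ex + 1.08·ey = (-2.6468,-0.9790)

-2.65 -0.98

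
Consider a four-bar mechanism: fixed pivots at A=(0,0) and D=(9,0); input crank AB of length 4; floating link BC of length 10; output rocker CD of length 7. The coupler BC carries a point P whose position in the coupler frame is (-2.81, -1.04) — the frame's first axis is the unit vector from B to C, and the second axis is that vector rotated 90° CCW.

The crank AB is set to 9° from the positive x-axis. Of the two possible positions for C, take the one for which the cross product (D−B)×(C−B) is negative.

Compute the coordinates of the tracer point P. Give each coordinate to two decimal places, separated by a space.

A=(0,0), D=(9.00,0)
B = A + 4.00·(cos9°, sin9°) = (3.9508, 0.6257)
|BD| = 5.0879
circle(B,10.00) ∩ circle(D,7.00): a=7.5559, h=6.5505
  candidates: C₊=(12.2549,6.1972) cross=33.328; C₋=(10.6436,-6.8043) cross=-33.328
  mode - wants cross < 0 → take C=(10.6436,-6.8043) (cross=-33.328)
ex = (C−B)/|BC| = (0.6693,-0.7430); ey = (0.7430,0.6693)
P = B + -2.81·ex + -1.04·ey = (1.2973,2.0175)

1.30 2.02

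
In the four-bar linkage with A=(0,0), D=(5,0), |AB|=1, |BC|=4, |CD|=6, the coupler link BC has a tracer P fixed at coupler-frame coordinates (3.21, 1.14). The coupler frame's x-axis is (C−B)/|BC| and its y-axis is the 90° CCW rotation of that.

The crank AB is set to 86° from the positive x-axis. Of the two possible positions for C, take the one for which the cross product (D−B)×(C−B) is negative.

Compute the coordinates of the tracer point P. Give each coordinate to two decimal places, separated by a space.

A=(0,0), D=(5.00,0)
B = A + 1.00·(cos86°, sin86°) = (0.0698, 0.9976)
|BD| = 5.0302
circle(B,4.00) ∩ circle(D,6.00): a=0.5271, h=3.9651
  candidates: C₊=(1.3727,4.7794) cross=19.945; C₋=(-0.2000,-2.9933) cross=-19.945
  mode - wants cross < 0 → take C=(-0.2000,-2.9933) (cross=-19.945)
ex = (C−B)/|BC| = (-0.0674,-0.9977); ey = (0.9977,-0.0674)
P = B + 3.21·ex + 1.14·ey = (0.9907,-2.2820)

0.99 -2.28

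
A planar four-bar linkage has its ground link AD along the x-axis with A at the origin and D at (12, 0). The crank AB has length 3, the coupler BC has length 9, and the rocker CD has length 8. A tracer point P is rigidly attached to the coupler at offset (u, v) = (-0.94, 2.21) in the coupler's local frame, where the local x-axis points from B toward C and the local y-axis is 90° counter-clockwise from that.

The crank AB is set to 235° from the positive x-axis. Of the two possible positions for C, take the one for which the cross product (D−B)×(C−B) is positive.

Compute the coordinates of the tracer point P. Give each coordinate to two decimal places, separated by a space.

A=(0,0), D=(12.00,0)
B = A + 3.00·(cos235°, sin235°) = (-1.7207, -2.4575)
|BD| = 13.9391
circle(B,9.00) ∩ circle(D,8.00): a=7.5793, h=4.8532
  candidates: C₊=(4.8843,3.6560) cross=67.649; C₋=(6.5955,-5.8984) cross=-67.649
  mode + wants cross > 0 → take C=(4.8843,3.6560) (cross=67.649)
ex = (C−B)/|BC| = (0.7339,0.6793); ey = (-0.6793,0.7339)
P = B + -0.94·ex + 2.21·ey = (-3.9118,-1.4741)

-3.91 -1.47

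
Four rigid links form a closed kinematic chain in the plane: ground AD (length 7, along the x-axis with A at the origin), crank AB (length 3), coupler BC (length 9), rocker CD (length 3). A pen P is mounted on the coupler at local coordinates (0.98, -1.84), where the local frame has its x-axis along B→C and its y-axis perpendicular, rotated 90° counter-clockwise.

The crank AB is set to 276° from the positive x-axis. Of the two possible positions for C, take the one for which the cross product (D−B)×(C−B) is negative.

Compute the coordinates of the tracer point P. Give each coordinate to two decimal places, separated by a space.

A=(0,0), D=(7.00,0)
B = A + 3.00·(cos276°, sin276°) = (0.3136, -2.9836)
|BD| = 7.3219
circle(B,9.00) ∩ circle(D,3.00): a=8.5777, h=2.7245
  candidates: C₊=(7.0367,2.9998) cross=19.948; C₋=(9.2570,-1.9763) cross=-19.948
  mode - wants cross < 0 → take C=(9.2570,-1.9763) (cross=-19.948)
ex = (C−B)/|BC| = (0.9937,0.1119); ey = (-0.1119,0.9937)
P = B + 0.98·ex + -1.84·ey = (1.4934,-4.7023)

1.49 -4.70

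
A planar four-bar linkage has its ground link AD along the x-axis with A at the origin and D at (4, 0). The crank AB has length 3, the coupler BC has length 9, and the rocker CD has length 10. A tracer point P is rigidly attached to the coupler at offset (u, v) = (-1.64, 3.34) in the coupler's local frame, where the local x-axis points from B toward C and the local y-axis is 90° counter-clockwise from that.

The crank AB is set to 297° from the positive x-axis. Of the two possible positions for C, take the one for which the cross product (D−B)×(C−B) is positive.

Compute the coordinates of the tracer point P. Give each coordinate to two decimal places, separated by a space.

0.44 -6.28

A=(0,0), D=(4.00,0)
B = A + 3.00·(cos297°, sin297°) = (1.3620, -2.6730)
|BD| = 3.7556
circle(B,9.00) ∩ circle(D,10.00): a=-0.6518, h=8.9764
  candidates: C₊=(-5.4848,3.1684) cross=33.711; C₋=(7.2931,-9.4422) cross=-33.711
  mode + wants cross > 0 → take C=(-5.4848,3.1684) (cross=33.711)
ex = (C−B)/|BC| = (-0.7608,0.6490); ey = (-0.6490,-0.7608)
P = B + -1.64·ex + 3.34·ey = (0.4418,-6.2784)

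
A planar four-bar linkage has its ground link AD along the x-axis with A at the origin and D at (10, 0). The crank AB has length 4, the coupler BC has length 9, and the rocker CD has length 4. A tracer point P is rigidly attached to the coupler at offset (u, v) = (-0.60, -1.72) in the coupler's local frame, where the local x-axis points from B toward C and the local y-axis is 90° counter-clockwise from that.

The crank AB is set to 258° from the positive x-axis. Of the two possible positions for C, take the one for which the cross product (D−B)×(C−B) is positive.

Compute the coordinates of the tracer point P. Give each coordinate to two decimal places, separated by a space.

-0.26 -5.64

A=(0,0), D=(10.00,0)
B = A + 4.00·(cos258°, sin258°) = (-0.8316, -3.9126)
|BD| = 11.5166
circle(B,9.00) ∩ circle(D,4.00): a=8.5803, h=2.7163
  candidates: C₊=(6.3155,1.5571) cross=31.282; C₋=(8.1611,-3.5523) cross=-31.282
  mode + wants cross > 0 → take C=(6.3155,1.5571) (cross=31.282)
ex = (C−B)/|BC| = (0.7941,0.6077); ey = (-0.6077,0.7941)
P = B + -0.60·ex + -1.72·ey = (-0.2628,-5.6431)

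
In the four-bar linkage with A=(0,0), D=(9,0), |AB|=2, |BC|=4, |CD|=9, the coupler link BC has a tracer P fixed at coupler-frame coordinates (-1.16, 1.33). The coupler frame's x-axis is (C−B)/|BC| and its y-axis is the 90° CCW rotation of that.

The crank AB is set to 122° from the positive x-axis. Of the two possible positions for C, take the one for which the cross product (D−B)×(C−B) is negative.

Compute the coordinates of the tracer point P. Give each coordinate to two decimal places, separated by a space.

-0.18 3.23

A=(0,0), D=(9.00,0)
B = A + 2.00·(cos122°, sin122°) = (-1.0598, 1.6961)
|BD| = 10.2018
circle(B,4.00) ∩ circle(D,9.00): a=1.9152, h=3.5117
  candidates: C₊=(1.4125,4.8405) cross=35.826; C₋=(0.2449,-2.0851) cross=-35.826
  mode - wants cross < 0 → take C=(0.2449,-2.0851) (cross=-35.826)
ex = (C−B)/|BC| = (0.3262,-0.9453); ey = (0.9453,0.3262)
P = B + -1.16·ex + 1.33·ey = (-0.1809,3.2265)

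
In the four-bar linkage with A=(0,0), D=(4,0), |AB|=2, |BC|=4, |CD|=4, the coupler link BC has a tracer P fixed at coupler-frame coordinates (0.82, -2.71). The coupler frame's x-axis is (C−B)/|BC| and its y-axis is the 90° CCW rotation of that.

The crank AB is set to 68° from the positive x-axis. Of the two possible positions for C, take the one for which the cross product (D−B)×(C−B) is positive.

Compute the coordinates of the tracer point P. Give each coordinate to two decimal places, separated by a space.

A=(0,0), D=(4.00,0)
B = A + 2.00·(cos68°, sin68°) = (0.7492, 1.8544)
|BD| = 3.7425
circle(B,4.00) ∩ circle(D,4.00): a=1.8712, h=3.5353
  candidates: C₊=(4.1263,3.9980) cross=13.231; C₋=(0.6229,-2.1436) cross=-13.231
  mode + wants cross > 0 → take C=(4.1263,3.9980) (cross=13.231)
ex = (C−B)/|BC| = (0.8443,0.5359); ey = (-0.5359,0.8443)
P = B + 0.82·ex + -2.71·ey = (2.8938,0.0058)

2.89 0.01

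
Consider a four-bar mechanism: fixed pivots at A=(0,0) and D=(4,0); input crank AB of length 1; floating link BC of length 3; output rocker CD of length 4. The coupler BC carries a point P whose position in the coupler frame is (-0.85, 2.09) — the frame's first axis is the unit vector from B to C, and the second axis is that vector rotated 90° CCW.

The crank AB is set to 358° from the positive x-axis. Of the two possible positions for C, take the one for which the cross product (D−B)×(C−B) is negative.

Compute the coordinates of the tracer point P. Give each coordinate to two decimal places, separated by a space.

2.97 1.07

A=(0,0), D=(4.00,0)
B = A + 1.00·(cos358°, sin358°) = (0.9994, -0.0349)
|BD| = 3.0008
circle(B,3.00) ∩ circle(D,4.00): a=0.3341, h=2.9813
  candidates: C₊=(1.2988,2.9501) cross=8.946; C₋=(1.3681,-3.0122) cross=-8.946
  mode - wants cross < 0 → take C=(1.3681,-3.0122) (cross=-8.946)
ex = (C−B)/|BC| = (0.1229,-0.9924); ey = (0.9924,0.1229)
P = B + -0.85·ex + 2.09·ey = (2.9691,1.0655)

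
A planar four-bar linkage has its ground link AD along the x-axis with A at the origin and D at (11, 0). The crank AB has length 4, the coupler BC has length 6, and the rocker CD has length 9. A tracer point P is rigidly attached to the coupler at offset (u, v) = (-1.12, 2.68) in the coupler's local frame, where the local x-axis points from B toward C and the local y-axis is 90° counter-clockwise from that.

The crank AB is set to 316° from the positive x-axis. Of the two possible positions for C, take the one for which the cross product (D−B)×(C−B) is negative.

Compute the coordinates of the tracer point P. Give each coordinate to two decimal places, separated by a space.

4.43 -0.32

A=(0,0), D=(11.00,0)
B = A + 4.00·(cos316°, sin316°) = (2.8774, -2.7786)
|BD| = 8.5848
circle(B,6.00) ∩ circle(D,9.00): a=1.6715, h=5.7625
  candidates: C₊=(2.5937,3.2147) cross=49.470; C₋=(6.3240,-7.6899) cross=-49.470
  mode - wants cross < 0 → take C=(6.3240,-7.6899) (cross=-49.470)
ex = (C−B)/|BC| = (0.5744,-0.8185); ey = (0.8185,0.5744)
P = B + -1.12·ex + 2.68·ey = (4.4277,-0.3224)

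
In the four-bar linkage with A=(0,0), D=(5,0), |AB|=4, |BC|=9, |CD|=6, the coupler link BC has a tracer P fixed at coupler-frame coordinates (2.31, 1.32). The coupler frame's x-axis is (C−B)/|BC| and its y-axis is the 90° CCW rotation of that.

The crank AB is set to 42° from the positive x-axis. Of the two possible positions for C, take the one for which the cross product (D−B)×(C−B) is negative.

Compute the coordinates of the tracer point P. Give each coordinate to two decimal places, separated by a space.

4.87 0.81

A=(0,0), D=(5.00,0)
B = A + 4.00·(cos42°, sin42°) = (2.9726, 2.6765)
|BD| = 3.3577
circle(B,9.00) ∩ circle(D,6.00): a=8.3799, h=3.2830
  candidates: C₊=(10.6494,-2.0210) cross=11.023; C₋=(5.4155,-5.9856) cross=-11.023
  mode - wants cross < 0 → take C=(5.4155,-5.9856) (cross=-11.023)
ex = (C−B)/|BC| = (0.2714,-0.9625); ey = (0.9625,0.2714)
P = B + 2.31·ex + 1.32·ey = (4.8700,0.8115)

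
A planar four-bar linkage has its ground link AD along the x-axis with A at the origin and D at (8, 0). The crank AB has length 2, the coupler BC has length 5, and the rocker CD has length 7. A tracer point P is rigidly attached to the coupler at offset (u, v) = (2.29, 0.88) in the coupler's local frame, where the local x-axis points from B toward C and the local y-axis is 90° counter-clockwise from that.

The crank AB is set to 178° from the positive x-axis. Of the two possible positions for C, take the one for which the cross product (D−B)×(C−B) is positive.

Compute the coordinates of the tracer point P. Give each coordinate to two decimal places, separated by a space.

A=(0,0), D=(8.00,0)
B = A + 2.00·(cos178°, sin178°) = (-1.9988, 0.0698)
|BD| = 9.9990
circle(B,5.00) ∩ circle(D,7.00): a=3.7994, h=3.2503
  candidates: C₊=(1.8232,3.2935) cross=32.500; C₋=(1.7778,-3.2070) cross=-32.500
  mode + wants cross > 0 → take C=(1.8232,3.2935) (cross=32.500)
ex = (C−B)/|BC| = (0.7644,0.6447); ey = (-0.6447,0.7644)
P = B + 2.29·ex + 0.88·ey = (-0.8157,2.2189)

-0.82 2.22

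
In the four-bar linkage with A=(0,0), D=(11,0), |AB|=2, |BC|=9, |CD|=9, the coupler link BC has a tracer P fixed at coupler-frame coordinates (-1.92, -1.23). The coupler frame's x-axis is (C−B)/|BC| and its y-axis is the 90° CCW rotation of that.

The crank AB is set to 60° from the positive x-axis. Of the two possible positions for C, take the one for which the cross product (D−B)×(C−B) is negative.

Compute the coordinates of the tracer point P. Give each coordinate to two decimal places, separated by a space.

A=(0,0), D=(11.00,0)
B = A + 2.00·(cos60°, sin60°) = (1.0000, 1.7321)
|BD| = 10.1489
circle(B,9.00) ∩ circle(D,9.00): a=5.0744, h=7.4330
  candidates: C₊=(7.2686,8.1900) cross=75.437; C₋=(4.7314,-6.4580) cross=-75.437
  mode - wants cross < 0 → take C=(4.7314,-6.4580) (cross=-75.437)
ex = (C−B)/|BC| = (0.4146,-0.9100); ey = (0.9100,0.4146)
P = B + -1.92·ex + -1.23·ey = (-0.9153,2.9693)

-0.92 2.97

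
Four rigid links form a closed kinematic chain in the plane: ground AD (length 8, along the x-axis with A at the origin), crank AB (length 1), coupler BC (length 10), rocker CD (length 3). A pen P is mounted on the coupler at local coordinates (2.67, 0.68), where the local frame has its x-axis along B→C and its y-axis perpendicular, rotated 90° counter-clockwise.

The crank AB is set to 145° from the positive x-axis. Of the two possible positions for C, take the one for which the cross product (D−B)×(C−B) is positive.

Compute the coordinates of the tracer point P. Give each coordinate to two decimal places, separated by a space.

A=(0,0), D=(8.00,0)
B = A + 1.00·(cos145°, sin145°) = (-0.8192, 0.5736)
|BD| = 8.8378
circle(B,10.00) ∩ circle(D,3.00): a=9.5672, h=2.9100
  candidates: C₊=(8.9168,2.8565) cross=25.718; C₋=(8.5391,-2.9512) cross=-25.718
  mode + wants cross > 0 → take C=(8.9168,2.8565) (cross=25.718)
ex = (C−B)/|BC| = (0.9736,0.2283); ey = (-0.2283,0.9736)
P = B + 2.67·ex + 0.68·ey = (1.6251,1.8452)

1.63 1.85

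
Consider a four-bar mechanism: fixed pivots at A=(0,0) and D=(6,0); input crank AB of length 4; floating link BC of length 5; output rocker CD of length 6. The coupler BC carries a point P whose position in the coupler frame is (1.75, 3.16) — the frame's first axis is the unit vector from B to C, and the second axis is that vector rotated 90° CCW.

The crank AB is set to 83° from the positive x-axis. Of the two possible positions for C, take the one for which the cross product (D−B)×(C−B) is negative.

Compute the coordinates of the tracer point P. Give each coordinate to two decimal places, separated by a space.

3.50 1.97

A=(0,0), D=(6.00,0)
B = A + 4.00·(cos83°, sin83°) = (0.4875, 3.9702)
|BD| = 6.7934
circle(B,5.00) ∩ circle(D,6.00): a=2.5871, h=4.2787
  candidates: C₊=(5.0873,5.9302) cross=29.067; C₋=(0.0863,-1.0137) cross=-29.067
  mode - wants cross < 0 → take C=(0.0863,-1.0137) (cross=-29.067)
ex = (C−B)/|BC| = (-0.0802,-0.9968); ey = (0.9968,-0.0802)
P = B + 1.75·ex + 3.16·ey = (3.4969,1.9723)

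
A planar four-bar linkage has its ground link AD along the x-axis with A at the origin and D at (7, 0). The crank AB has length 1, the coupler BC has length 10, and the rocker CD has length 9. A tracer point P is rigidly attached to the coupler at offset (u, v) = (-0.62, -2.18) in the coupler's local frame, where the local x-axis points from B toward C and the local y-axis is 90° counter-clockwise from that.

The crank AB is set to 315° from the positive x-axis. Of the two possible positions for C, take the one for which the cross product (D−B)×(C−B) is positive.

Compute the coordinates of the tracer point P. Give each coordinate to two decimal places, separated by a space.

A=(0,0), D=(7.00,0)
B = A + 1.00·(cos315°, sin315°) = (0.7071, -0.7071)
|BD| = 6.3325
circle(B,10.00) ∩ circle(D,9.00): a=4.6664, h=8.8444
  candidates: C₊=(4.3568,8.6031) cross=56.007; C₋=(6.3320,-8.9752) cross=-56.007
  mode + wants cross > 0 → take C=(4.3568,8.6031) (cross=56.007)
ex = (C−B)/|BC| = (0.3650,0.9310); ey = (-0.9310,0.3650)
P = B + -0.62·ex + -2.18·ey = (2.5105,-2.0800)

2.51 -2.08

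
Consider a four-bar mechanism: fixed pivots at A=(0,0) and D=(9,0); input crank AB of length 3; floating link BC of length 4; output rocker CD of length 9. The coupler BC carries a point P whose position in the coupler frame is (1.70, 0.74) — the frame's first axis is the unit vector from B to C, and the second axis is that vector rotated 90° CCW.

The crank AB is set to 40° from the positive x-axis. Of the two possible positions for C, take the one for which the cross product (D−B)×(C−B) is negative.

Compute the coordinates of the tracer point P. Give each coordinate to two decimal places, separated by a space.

A=(0,0), D=(9.00,0)
B = A + 3.00·(cos40°, sin40°) = (2.2981, 1.9284)
|BD| = 6.9738
circle(B,4.00) ∩ circle(D,9.00): a=-1.1734, h=3.8240
  candidates: C₊=(2.2279,5.9277) cross=26.668; C₋=(0.1131,-1.4221) cross=-26.668
  mode - wants cross < 0 → take C=(0.1131,-1.4221) (cross=-26.668)
ex = (C−B)/|BC| = (-0.5463,-0.8376); ey = (0.8376,-0.5463)
P = B + 1.70·ex + 0.74·ey = (1.9893,0.1002)

1.99 0.10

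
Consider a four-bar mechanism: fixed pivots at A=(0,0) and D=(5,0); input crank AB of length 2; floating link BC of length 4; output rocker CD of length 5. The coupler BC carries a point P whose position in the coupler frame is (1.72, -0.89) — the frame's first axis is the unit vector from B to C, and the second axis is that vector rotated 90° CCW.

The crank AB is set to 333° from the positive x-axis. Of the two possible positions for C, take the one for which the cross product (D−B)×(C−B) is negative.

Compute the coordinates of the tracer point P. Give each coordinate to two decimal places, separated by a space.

A=(0,0), D=(5.00,0)
B = A + 2.00·(cos333°, sin333°) = (1.7820, -0.9080)
|BD| = 3.3436
circle(B,4.00) ∩ circle(D,5.00): a=0.3260, h=3.9867
  candidates: C₊=(1.0131,3.0174) cross=13.330; C₋=(3.1783,-4.6563) cross=-13.330
  mode - wants cross < 0 → take C=(3.1783,-4.6563) (cross=-13.330)
ex = (C−B)/|BC| = (0.3491,-0.9371); ey = (0.9371,0.3491)
P = B + 1.72·ex + -0.89·ey = (1.5484,-2.8305)

1.55 -2.83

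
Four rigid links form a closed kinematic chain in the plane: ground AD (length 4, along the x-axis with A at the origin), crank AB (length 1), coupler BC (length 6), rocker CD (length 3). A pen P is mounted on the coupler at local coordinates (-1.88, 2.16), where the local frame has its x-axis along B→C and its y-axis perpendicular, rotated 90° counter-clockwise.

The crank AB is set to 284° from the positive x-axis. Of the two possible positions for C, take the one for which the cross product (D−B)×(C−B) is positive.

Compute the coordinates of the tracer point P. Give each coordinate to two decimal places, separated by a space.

-2.59 -0.52

A=(0,0), D=(4.00,0)
B = A + 1.00·(cos284°, sin284°) = (0.2419, -0.9703)
|BD| = 3.8813
circle(B,6.00) ∩ circle(D,3.00): a=5.4189, h=2.5760
  candidates: C₊=(4.8447,2.8786) cross=9.998; C₋=(6.1327,-2.1099) cross=-9.998
  mode + wants cross > 0 → take C=(4.8447,2.8786) (cross=9.998)
ex = (C−B)/|BC| = (0.7671,0.6415); ey = (-0.6415,0.7671)
P = B + -1.88·ex + 2.16·ey = (-2.5859,-0.5193)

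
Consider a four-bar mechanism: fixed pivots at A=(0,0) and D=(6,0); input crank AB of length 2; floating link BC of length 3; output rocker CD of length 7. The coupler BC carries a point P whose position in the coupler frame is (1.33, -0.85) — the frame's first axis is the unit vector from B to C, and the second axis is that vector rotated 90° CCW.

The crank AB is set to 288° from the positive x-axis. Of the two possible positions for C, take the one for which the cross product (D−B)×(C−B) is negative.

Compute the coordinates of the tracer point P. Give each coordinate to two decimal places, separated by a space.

A=(0,0), D=(6.00,0)
B = A + 2.00·(cos288°, sin288°) = (0.6180, -1.9021)
|BD| = 5.7082
circle(B,3.00) ∩ circle(D,7.00): a=-0.6496, h=2.9288
  candidates: C₊=(-0.9704,0.6428) cross=16.718; C₋=(0.9815,-4.8800) cross=-16.718
  mode - wants cross < 0 → take C=(0.9815,-4.8800) (cross=-16.718)
ex = (C−B)/|BC| = (0.1212,-0.9926); ey = (0.9926,0.1212)
P = B + 1.33·ex + -0.85·ey = (-0.0646,-3.3253)

-0.06 -3.33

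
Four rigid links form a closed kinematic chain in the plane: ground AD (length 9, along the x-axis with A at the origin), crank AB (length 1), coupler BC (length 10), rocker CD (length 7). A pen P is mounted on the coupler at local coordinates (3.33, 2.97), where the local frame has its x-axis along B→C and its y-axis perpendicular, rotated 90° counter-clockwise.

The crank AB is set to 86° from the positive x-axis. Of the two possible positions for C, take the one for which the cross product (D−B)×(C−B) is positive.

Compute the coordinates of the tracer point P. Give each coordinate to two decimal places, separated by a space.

0.98 5.37

A=(0,0), D=(9.00,0)
B = A + 1.00·(cos86°, sin86°) = (0.0698, 0.9976)
|BD| = 8.9858
circle(B,10.00) ∩ circle(D,7.00): a=7.3307, h=6.8015
  candidates: C₊=(8.1102,6.9432) cross=61.117; C₋=(6.6001,-6.5757) cross=-61.117
  mode + wants cross > 0 → take C=(8.1102,6.9432) (cross=61.117)
ex = (C−B)/|BC| = (0.8040,0.5946); ey = (-0.5946,0.8040)
P = B + 3.33·ex + 2.97·ey = (0.9814,5.3655)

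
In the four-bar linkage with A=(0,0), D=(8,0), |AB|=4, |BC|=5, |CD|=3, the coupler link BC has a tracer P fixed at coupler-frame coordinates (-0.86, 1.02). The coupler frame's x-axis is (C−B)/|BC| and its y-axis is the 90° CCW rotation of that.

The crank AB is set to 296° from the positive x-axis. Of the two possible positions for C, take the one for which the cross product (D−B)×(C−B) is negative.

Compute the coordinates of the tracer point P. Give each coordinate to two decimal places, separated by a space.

0.72 -2.75

A=(0,0), D=(8.00,0)
B = A + 4.00·(cos296°, sin296°) = (1.7535, -3.5952)
|BD| = 7.2072
circle(B,5.00) ∩ circle(D,3.00): a=4.7136, h=1.6679
  candidates: C₊=(5.0068,0.2017) cross=12.021; C₋=(6.6708,-2.6894) cross=-12.021
  mode - wants cross < 0 → take C=(6.6708,-2.6894) (cross=-12.021)
ex = (C−B)/|BC| = (0.9835,0.1811); ey = (-0.1811,0.9835)
P = B + -0.86·ex + 1.02·ey = (0.7229,-2.7478)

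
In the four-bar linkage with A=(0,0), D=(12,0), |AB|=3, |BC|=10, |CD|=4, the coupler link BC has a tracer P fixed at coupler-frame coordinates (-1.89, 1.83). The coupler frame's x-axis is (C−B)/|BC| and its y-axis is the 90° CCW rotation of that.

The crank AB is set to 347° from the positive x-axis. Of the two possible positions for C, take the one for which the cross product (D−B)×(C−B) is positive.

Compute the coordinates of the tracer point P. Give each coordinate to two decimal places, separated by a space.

0.40 0.06

A=(0,0), D=(12.00,0)
B = A + 3.00·(cos347°, sin347°) = (2.9231, -0.6749)
|BD| = 9.1019
circle(B,10.00) ∩ circle(D,4.00): a=9.1654, h=3.9995
  candidates: C₊=(11.7667,3.9932) cross=36.403; C₋=(12.3598,-3.9838) cross=-36.403
  mode + wants cross > 0 → take C=(11.7667,3.9932) (cross=36.403)
ex = (C−B)/|BC| = (0.8844,0.4668); ey = (-0.4668,0.8844)
P = B + -1.89·ex + 1.83·ey = (0.3974,0.0613)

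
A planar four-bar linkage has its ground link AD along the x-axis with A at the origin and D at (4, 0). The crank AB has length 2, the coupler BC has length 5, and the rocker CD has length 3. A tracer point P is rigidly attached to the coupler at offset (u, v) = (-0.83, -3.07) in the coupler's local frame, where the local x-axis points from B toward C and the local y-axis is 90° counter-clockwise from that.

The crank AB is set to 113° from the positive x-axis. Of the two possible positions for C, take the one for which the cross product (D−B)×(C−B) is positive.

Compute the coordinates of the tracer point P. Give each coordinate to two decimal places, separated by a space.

A=(0,0), D=(4.00,0)
B = A + 2.00·(cos113°, sin113°) = (-0.7815, 1.8410)
|BD| = 5.1236
circle(B,5.00) ∩ circle(D,3.00): a=4.1232, h=2.8283
  candidates: C₊=(4.0826,2.9989) cross=14.491; C₋=(2.0501,-2.2799) cross=-14.491
  mode + wants cross > 0 → take C=(4.0826,2.9989) (cross=14.491)
ex = (C−B)/|BC| = (0.9728,0.2316); ey = (-0.2316,0.9728)
P = B + -0.83·ex + -3.07·ey = (-0.8780,-1.3377)

-0.88 -1.34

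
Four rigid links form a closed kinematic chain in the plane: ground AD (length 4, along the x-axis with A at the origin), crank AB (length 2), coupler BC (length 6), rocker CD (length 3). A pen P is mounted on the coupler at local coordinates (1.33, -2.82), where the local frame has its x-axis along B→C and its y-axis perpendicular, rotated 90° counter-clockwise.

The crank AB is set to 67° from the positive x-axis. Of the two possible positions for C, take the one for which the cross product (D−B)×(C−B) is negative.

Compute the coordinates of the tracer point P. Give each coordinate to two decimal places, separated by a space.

-0.69 -0.91

A=(0,0), D=(4.00,0)
B = A + 2.00·(cos67°, sin67°) = (0.7815, 1.8410)
|BD| = 3.7079
circle(B,6.00) ∩ circle(D,3.00): a=5.4948, h=2.4097
  candidates: C₊=(6.7476,1.2044) cross=8.935; C₋=(4.3547,-2.9790) cross=-8.935
  mode - wants cross < 0 → take C=(4.3547,-2.9790) (cross=-8.935)
ex = (C−B)/|BC| = (0.5955,-0.8033); ey = (0.8033,0.5955)
P = B + 1.33·ex + -2.82·ey = (-0.6919,-0.9068)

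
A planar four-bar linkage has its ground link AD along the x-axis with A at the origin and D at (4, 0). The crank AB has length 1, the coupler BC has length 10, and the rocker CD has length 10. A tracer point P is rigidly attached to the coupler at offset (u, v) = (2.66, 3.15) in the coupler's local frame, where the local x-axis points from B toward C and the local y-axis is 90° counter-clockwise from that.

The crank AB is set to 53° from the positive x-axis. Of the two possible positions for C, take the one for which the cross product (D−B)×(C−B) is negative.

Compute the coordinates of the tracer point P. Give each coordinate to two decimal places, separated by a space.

A=(0,0), D=(4.00,0)
B = A + 1.00·(cos53°, sin53°) = (0.6018, 0.7986)
|BD| = 3.4908
circle(B,10.00) ∩ circle(D,10.00): a=1.7454, h=9.8465
  candidates: C₊=(4.5536,9.9847) cross=34.372; C₋=(0.0482,-9.1860) cross=-34.372
  mode - wants cross < 0 → take C=(0.0482,-9.1860) (cross=-34.372)
ex = (C−B)/|BC| = (-0.0554,-0.9985); ey = (0.9985,-0.0554)
P = B + 2.66·ex + 3.15·ey = (3.5997,-2.0317)

3.60 -2.03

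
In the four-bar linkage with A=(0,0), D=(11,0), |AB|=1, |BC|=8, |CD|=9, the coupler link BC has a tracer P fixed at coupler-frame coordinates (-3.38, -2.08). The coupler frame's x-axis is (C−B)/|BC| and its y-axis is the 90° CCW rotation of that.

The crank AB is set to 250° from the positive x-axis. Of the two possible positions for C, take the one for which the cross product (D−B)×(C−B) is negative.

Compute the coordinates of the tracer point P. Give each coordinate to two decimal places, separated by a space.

A=(0,0), D=(11.00,0)
B = A + 1.00·(cos250°, sin250°) = (-0.3420, -0.9397)
|BD| = 11.3809
circle(B,8.00) ∩ circle(D,9.00): a=4.9436, h=6.2898
  candidates: C₊=(4.0653,5.7368) cross=71.583; C₋=(5.1040,-6.7998) cross=-71.583
  mode - wants cross < 0 → take C=(5.1040,-6.7998) (cross=-71.583)
ex = (C−B)/|BC| = (0.6808,-0.7325); ey = (0.7325,0.6808)
P = B + -3.38·ex + -2.08·ey = (-4.1666,0.1202)

-4.17 0.12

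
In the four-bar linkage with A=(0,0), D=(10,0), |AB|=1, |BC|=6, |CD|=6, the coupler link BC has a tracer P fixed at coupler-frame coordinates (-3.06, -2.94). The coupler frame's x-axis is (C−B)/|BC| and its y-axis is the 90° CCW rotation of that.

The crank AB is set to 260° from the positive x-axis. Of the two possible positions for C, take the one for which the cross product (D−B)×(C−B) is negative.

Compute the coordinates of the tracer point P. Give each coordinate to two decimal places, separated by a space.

-4.21 -2.28

A=(0,0), D=(10.00,0)
B = A + 1.00·(cos260°, sin260°) = (-0.1736, -0.9848)
|BD| = 10.2212
circle(B,6.00) ∩ circle(D,6.00): a=5.1106, h=3.1435
  candidates: C₊=(4.6103,2.6365) cross=32.131; C₋=(5.2161,-3.6213) cross=-32.131
  mode - wants cross < 0 → take C=(5.2161,-3.6213) (cross=-32.131)
ex = (C−B)/|BC| = (0.8983,-0.4394); ey = (0.4394,0.8983)
P = B + -3.06·ex + -2.94·ey = (-4.2143,-2.2811)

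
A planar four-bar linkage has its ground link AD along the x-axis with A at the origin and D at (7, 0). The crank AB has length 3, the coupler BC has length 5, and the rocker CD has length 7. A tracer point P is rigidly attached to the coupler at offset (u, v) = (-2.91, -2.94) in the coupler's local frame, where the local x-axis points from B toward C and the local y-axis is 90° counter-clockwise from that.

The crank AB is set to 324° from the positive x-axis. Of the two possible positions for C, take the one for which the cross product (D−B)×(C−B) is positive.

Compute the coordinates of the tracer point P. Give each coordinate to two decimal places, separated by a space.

A=(0,0), D=(7.00,0)
B = A + 3.00·(cos324°, sin324°) = (2.4271, -1.7634)
|BD| = 4.9012
circle(B,5.00) ∩ circle(D,7.00): a=0.0022, h=5.0000
  candidates: C₊=(0.6302,2.9026) cross=24.506; C₋=(4.2280,-6.4278) cross=-24.506
  mode + wants cross > 0 → take C=(0.6302,2.9026) (cross=24.506)
ex = (C−B)/|BC| = (-0.3594,0.9332); ey = (-0.9332,-0.3594)
P = B + -2.91·ex + -2.94·ey = (6.2164,-3.4224)

6.22 -3.42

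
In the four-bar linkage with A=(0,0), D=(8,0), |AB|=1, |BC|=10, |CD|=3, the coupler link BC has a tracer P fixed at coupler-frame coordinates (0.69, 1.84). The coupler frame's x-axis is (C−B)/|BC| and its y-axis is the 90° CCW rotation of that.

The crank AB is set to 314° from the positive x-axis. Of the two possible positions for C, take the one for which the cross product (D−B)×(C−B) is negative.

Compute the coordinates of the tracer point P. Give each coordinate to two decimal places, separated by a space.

1.50 1.07

A=(0,0), D=(8.00,0)
B = A + 1.00·(cos314°, sin314°) = (0.6947, -0.7193)
|BD| = 7.3407
circle(B,10.00) ∩ circle(D,3.00): a=9.8687, h=1.6153
  candidates: C₊=(10.3576,1.8553) cross=11.857; C₋=(10.6741,-1.3598) cross=-11.857
  mode - wants cross < 0 → take C=(10.6741,-1.3598) (cross=-11.857)
ex = (C−B)/|BC| = (0.9979,-0.0640); ey = (0.0640,0.9979)
P = B + 0.69·ex + 1.84·ey = (1.5011,1.0727)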